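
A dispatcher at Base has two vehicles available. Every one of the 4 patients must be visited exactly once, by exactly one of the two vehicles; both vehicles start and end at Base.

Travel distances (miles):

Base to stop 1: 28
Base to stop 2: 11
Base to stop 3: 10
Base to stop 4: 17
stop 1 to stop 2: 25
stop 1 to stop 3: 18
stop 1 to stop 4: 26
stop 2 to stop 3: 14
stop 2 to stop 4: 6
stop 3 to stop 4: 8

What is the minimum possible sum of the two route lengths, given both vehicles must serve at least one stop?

90 miles — the smallest possible combined total.

Check every non-empty split of the stops between the two vehicles; for each half take its own optimal tour:
  {stop 1} + {stop 2, stop 3, stop 4}: 56 + 35 = 91
  {stop 2} + {stop 1, stop 3, stop 4}: 22 + 71 = 93
  {stop 1, stop 2} + {stop 3, stop 4}: 64 + 35 = 99
  {stop 3} + {stop 1, stop 2, stop 4}: 20 + 71 = 91
  {stop 1, stop 3} + {stop 2, stop 4}: 56 + 34 = 90
  {stop 2, stop 3} + {stop 1, stop 4}: 35 + 71 = 106
  … (7 splits in total)
Best: vehicle 1 Base → stop 1 → stop 3 → Base = 56; vehicle 2 Base → stop 2 → stop 4 → Base = 34; combined 90.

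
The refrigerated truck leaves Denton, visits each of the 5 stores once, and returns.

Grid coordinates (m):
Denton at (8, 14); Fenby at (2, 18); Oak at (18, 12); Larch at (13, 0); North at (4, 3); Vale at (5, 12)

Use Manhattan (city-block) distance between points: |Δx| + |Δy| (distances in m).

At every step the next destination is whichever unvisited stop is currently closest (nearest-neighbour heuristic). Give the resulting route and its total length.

From Denton: distances to unvisited — Vale=5, Fenby=10, Oak=12, North=15, Larch=19. Nearest is Vale (5).
From Vale: distances to unvisited — Fenby=9, North=10, Oak=13, Larch=20. Nearest is Fenby (9).
From Fenby: distances to unvisited — North=17, Oak=22, Larch=29. Nearest is North (17).
From North: distances to unvisited — Larch=12, Oak=23. Nearest is Larch (12).
From Larch: distances to unvisited — Oak=17. Nearest is Oak (17).
Return Oak→Denton: 12.
Total = 5 + 9 + 17 + 12 + 17 + 12 = 72.

72 m along Denton → Vale → Fenby → North → Larch → Oak → Denton.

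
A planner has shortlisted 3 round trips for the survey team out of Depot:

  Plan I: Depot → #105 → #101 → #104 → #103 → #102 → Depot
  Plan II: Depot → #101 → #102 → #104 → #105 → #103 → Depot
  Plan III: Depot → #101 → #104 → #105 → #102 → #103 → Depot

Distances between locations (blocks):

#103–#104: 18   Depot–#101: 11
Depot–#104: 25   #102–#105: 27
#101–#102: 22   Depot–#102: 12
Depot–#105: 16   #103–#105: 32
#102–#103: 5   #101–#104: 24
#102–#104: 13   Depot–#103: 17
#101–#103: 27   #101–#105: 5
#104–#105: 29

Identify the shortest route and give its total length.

Shortest is Plan I, total 80 blocks.

Plan I: 16 + 5 + 24 + 18 + 5 + 12 = 80
Plan II: 11 + 22 + 13 + 29 + 32 + 17 = 124
Plan III: 11 + 24 + 29 + 27 + 5 + 17 = 113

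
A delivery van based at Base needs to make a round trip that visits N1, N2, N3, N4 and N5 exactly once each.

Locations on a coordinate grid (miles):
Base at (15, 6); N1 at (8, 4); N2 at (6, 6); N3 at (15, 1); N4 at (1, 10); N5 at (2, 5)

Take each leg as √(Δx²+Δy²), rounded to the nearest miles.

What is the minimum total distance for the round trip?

With 5 stops there are 5!/2 = 60 distinct round trips (a route and its reverse cost the same).
Base → N1 → N2 → N3 → N4 → N5 → Base: 7+3+10+17+5+13 = 55
Base → N1 → N2 → N3 → N5 → N4 → Base: 7+3+10+14+5+15 = 54
Base → N1 → N2 → N4 → N3 → N5 → Base: 7+3+6+17+14+13 = 60
Base → N1 → N2 → N4 → N5 → N3 → Base: 7+3+6+5+14+5 = 40
Base → N1 → N2 → N5 → N3 → N4 → Base: 7+3+4+14+17+15 = 60
Base → N1 → N2 → N5 → N4 → N3 → Base: 7+3+4+5+17+5 = 41
Base → N1 → N3 → N2 → N4 → N5 → Base: 7+8+10+6+5+13 = 49
Base → N1 → N3 → N2 → N5 → N4 → Base: 7+8+10+4+5+15 = 49
Base → N1 → N3 → N4 → N2 → N5 → Base: 7+8+17+6+4+13 = 55
Base → N1 → N3 → N4 → N5 → N2 → Base: 7+8+17+5+4+9 = 50
Base → N1 → N3 → N5 → N2 → N4 → Base: 7+8+14+4+6+15 = 54
Base → N1 → N3 → N5 → N4 → N2 → Base: 7+8+14+5+6+9 = 49
Base → N1 → N4 → N2 → N3 → N5 → Base: 7+9+6+10+14+13 = 59
Base → N1 → N4 → N2 → N5 → N3 → Base: 7+9+6+4+14+5 = 45
… (46 more)
Base → N1 → N5 → N4 → N2 → N3 → Base: 7+6+5+6+10+5 = 39  ← best
The minimum is 39.
One optimal route: Base → N1 → N5 → N4 → N2 → N3 → Base (or its reverse).

Minimum total distance: 39 miles.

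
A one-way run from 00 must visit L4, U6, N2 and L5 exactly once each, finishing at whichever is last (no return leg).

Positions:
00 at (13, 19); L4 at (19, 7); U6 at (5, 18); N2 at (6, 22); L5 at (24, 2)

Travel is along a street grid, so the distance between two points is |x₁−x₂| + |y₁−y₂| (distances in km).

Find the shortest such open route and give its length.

Shortest open route: 50 km.

There are 4! = 24 possible orderings.
00 - L4 - U6 - N2 - L5: 18+25+5+38 = 86
00 - L4 - U6 - L5 - N2: 18+25+35+38 = 116
00 - L4 - N2 - U6 - L5: 18+28+5+35 = 86
00 - L4 - N2 - L5 - U6: 18+28+38+35 = 119
00 - L4 - L5 - U6 - N2: 18+10+35+5 = 68
00 - L4 - L5 - N2 - U6: 18+10+38+5 = 71
00 - U6 - L4 - N2 - L5: 9+25+28+38 = 100
00 - U6 - L4 - L5 - N2: 9+25+10+38 = 82
00 - U6 - N2 - L4 - L5: 9+5+28+10 = 52
00 - U6 - N2 - L5 - L4: 9+5+38+10 = 62
00 - U6 - L5 - L4 - N2: 9+35+10+28 = 82
00 - U6 - L5 - N2 - L4: 9+35+38+28 = 110
00 - N2 - L4 - U6 - L5: 10+28+25+35 = 98
00 - N2 - L4 - L5 - U6: 10+28+10+35 = 83
… (10 more)
00 - N2 - U6 - L4 - L5: 10+5+25+10 = 50  ← best
The minimum is 50.
One shortest path: 00 → N2 → U6 → L4 → L5.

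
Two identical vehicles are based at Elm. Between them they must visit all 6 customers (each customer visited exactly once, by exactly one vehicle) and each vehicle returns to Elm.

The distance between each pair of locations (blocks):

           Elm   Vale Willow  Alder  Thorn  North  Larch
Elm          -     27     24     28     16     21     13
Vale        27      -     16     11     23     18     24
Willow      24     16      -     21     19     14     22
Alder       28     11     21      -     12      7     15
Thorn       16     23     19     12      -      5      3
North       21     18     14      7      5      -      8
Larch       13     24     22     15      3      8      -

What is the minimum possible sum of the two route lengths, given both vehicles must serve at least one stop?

There are 2^5 − 1 = 31 ways to divide the 6 stops into two non-empty groups. For each, the best each vehicle can do is its own shortest tour through its group:
  {Vale} + {Willow, Alder, Thorn, North, Larch}: 54 + 73 = 127
  {Willow} + {Vale, Alder, Thorn, North, Larch}: 48 + 66 = 114
  {Vale, Willow} + {Alder, Thorn, North, Larch}: 67 + 56 = 123
  {Alder} + {Vale, Willow, Thorn, North, Larch}: 56 + 78 = 134
  {Vale, Alder} + {Willow, Thorn, North, Larch}: 66 + 59 = 125
  {Willow, Alder} + {Vale, Thorn, North, Larch}: 73 + 66 = 139
  … (31 splits in total)
  {Vale, Willow, Alder, Thorn, North} + {Larch}: 79 + 26 = 105  ← best
Best: vehicle 1 Elm → Willow → Vale → Alder → North → Thorn → Elm = 79; vehicle 2 Elm → Larch → Elm = 26; combined 105.

105 blocks — the smallest possible combined total.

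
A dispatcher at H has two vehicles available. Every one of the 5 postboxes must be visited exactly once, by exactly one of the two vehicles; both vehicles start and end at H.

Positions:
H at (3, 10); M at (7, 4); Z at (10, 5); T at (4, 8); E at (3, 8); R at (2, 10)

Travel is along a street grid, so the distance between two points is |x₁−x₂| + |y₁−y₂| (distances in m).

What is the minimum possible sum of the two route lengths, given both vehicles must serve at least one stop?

Minimum combined distance: 28 m.

Check every non-empty split of the stops between the two vehicles; for each half take its own optimal tour:
  {M} + {Z, T, E, R}: 20 + 26 = 46
  {Z} + {M, T, E, R}: 24 + 22 = 46
  {M, Z} + {T, E, R}: 26 + 8 = 34
  {T} + {M, Z, E, R}: 6 + 28 = 34
  {M, T} + {Z, E, R}: 20 + 26 = 46
  {Z, T} + {M, E, R}: 24 + 22 = 46
  … (15 splits in total)
  {M, Z, T, E} + {R}: 26 + 2 = 28  ← best
Best: vehicle 1 H → M → Z → T → E → H = 26; vehicle 2 H → R → H = 2; combined 28.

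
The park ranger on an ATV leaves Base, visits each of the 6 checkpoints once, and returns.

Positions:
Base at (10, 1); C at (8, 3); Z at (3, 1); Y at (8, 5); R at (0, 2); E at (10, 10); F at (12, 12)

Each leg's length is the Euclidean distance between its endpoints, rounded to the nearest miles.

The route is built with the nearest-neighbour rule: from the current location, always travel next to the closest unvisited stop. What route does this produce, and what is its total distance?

40 miles along Base → C → Y → E → F → Z → R → Base.

From Base: distances to unvisited — C=3, Y=4, Z=7, E=9, R=10, F=11. Nearest is C (3).
From C: distances to unvisited — Y=2, Z=5, E=7, R=8, F=10. Nearest is Y (2).
From Y: distances to unvisited — E=5, Z=6, F=8, R=9. Nearest is E (5).
From E: distances to unvisited — F=3, Z=11, R=13. Nearest is F (3).
From F: distances to unvisited — Z=14, R=16. Nearest is Z (14).
From Z: distances to unvisited — R=3. Nearest is R (3).
Return R→Base: 10.
Total = 3 + 2 + 5 + 3 + 14 + 3 + 10 = 40.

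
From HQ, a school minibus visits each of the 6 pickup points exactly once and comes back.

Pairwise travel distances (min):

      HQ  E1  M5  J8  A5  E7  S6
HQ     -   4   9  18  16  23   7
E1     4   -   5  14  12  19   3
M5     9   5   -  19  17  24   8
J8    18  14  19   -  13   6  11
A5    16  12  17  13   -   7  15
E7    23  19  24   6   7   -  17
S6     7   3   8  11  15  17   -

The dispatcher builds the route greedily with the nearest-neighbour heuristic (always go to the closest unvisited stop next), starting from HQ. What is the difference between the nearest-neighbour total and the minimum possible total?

HQ: E1=4, S6=7, M5=9, A5=16, J8=18, E7=23 ⇒ E1
E1: S6=3, M5=5, A5=12, J8=14, E7=19 ⇒ S6
S6: M5=8, J8=11, A5=15, E7=17 ⇒ M5
M5: A5=17, J8=19, E7=24 ⇒ A5
A5: E7=7, J8=13 ⇒ E7
E7: J8=6 ⇒ J8
NN route HQ → E1 → S6 → M5 → A5 → E7 → J8 → HQ costs 63.
Optimal: HQ → E1 → M5 → A5 → E7 → J8 → S6 → HQ costs 57 (by enumerating all 360 distinct tours).
Excess = 63 − 57 = 6.

The nearest-neighbour route is 6 min longer than optimal.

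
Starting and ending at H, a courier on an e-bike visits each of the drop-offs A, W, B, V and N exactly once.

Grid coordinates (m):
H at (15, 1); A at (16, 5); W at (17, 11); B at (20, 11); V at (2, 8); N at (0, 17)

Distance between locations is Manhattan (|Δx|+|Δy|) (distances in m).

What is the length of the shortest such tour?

72 m — the shortest possible round trip.

H → A → W → B → V → N → H: 5+7+3+21+11+31 = 78
H → A → W → B → N → V → H: 5+7+3+26+11+20 = 72
H → A → W → V → B → N → H: 5+7+18+21+26+31 = 108
H → A → W → V → N → B → H: 5+7+18+11+26+15 = 82
H → A → W → N → B → V → H: 5+7+23+26+21+20 = 102
H → A → W → N → V → B → H: 5+7+23+11+21+15 = 82
H → A → B → W → V → N → H: 5+10+3+18+11+31 = 78
H → A → B → W → N → V → H: 5+10+3+23+11+20 = 72
H → A → B → V → W → N → H: 5+10+21+18+23+31 = 108
H → A → B → V → N → W → H: 5+10+21+11+23+12 = 82
H → A → B → N → W → V → H: 5+10+26+23+18+20 = 102
H → A → B → N → V → W → H: 5+10+26+11+18+12 = 82
H → A → V → W → B → N → H: 5+17+18+3+26+31 = 100
H → A → V → W → N → B → H: 5+17+18+23+26+15 = 104
… (46 more)
The minimum is 72.
One optimal route: H → A → W → B → N → V → H (or its reverse).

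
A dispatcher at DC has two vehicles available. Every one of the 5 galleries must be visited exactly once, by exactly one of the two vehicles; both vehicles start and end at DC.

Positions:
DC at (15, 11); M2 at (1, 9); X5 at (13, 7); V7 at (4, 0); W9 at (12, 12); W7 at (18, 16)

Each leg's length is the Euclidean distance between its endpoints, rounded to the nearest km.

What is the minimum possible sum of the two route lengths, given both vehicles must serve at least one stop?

50 km — the smallest possible combined total.

Try each way of splitting the stops between the two vehicles (each non-empty) and, for each split, find the best tour for each vehicle:
  {M2} + {X5, V7, W9, W7}: 28 + 42 = 70
  {X5} + {M2, V7, W9, W7}: 8 + 49 = 57
  {M2, X5} + {V7, W9, W7}: 30 + 43 = 73
  {V7} + {M2, X5, W9, W7}: 32 + 40 = 72
  {M2, V7} + {X5, W9, W7}: 39 + 22 = 61
  {X5, V7} + {M2, W9, W7}: 31 + 38 = 69
  … (15 splits in total)
  {M2, X5, V7, W9} + {W7}: 38 + 12 = 50  ← best
Best: vehicle 1 DC → X5 → V7 → M2 → W9 → DC = 38; vehicle 2 DC → W7 → DC = 12; combined 50.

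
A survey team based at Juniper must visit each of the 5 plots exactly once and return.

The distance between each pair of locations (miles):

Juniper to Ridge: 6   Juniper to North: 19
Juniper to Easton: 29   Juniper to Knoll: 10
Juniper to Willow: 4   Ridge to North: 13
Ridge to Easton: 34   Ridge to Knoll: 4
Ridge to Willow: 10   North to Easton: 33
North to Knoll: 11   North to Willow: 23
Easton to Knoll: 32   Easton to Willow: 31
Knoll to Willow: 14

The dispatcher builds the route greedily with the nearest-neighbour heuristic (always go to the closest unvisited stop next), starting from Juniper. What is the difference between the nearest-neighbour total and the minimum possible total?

2 miles longer than the optimal tour.

Juniper: Willow=4, Ridge=6, Knoll=10, North=19, Easton=29 ⇒ Willow
Willow: Ridge=10, Knoll=14, North=23, Easton=31 ⇒ Ridge
Ridge: Knoll=4, North=13, Easton=34 ⇒ Knoll
Knoll: North=11, Easton=32 ⇒ North
North: Easton=33 ⇒ Easton
NN route Juniper → Willow → Ridge → Knoll → North → Easton → Juniper costs 91.
Optimal: Juniper → Ridge → Knoll → North → Easton → Willow → Juniper costs 89 (by enumerating all 60 distinct tours).
Excess = 91 − 89 = 2.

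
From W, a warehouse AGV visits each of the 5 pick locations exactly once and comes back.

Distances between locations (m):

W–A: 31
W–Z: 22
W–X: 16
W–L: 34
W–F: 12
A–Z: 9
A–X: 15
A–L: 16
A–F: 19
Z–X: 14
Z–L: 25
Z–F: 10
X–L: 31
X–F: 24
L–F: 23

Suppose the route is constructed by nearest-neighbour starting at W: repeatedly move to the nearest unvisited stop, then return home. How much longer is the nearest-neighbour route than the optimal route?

Excess over optimum: 21 m.

W: F=12, X=16, Z=22, A=31, L=34 ⇒ F
F: Z=10, A=19, L=23, X=24 ⇒ Z
Z: A=9, X=14, L=25 ⇒ A
A: X=15, L=16 ⇒ X
X: L=31 ⇒ L
NN route W → F → Z → A → X → L → W costs 111.
Optimal: W → X → Z → A → L → F → W costs 90 (by enumerating all 60 distinct tours).
Excess = 111 − 90 = 21.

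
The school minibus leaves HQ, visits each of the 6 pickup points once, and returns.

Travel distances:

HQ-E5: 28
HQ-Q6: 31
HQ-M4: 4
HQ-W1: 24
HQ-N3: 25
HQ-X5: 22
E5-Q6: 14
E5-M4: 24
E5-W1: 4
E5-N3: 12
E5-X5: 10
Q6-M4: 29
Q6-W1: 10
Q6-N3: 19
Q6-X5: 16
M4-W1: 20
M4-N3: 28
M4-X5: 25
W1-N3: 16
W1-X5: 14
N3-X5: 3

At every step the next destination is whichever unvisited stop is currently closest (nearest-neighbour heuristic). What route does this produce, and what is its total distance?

Total distance 91 via the nearest-neighbour route HQ → M4 → W1 → E5 → X5 → N3 → Q6 → HQ.

At HQ the remaining stops are M4 4, X5 22, W1 24, N3 25, E5 28, Q6 31; go to M4.
At M4 the remaining stops are W1 20, E5 24, X5 25, N3 28, Q6 29; go to W1.
At W1 the remaining stops are E5 4, Q6 10, X5 14, N3 16; go to E5.
At E5 the remaining stops are X5 10, N3 12, Q6 14; go to X5.
At X5 the remaining stops are N3 3, Q6 16; go to N3.
At N3 the remaining stops are Q6 19; go to Q6.
Return Q6→HQ: 31.
Total = 4 + 20 + 4 + 10 + 3 + 19 + 31 = 91.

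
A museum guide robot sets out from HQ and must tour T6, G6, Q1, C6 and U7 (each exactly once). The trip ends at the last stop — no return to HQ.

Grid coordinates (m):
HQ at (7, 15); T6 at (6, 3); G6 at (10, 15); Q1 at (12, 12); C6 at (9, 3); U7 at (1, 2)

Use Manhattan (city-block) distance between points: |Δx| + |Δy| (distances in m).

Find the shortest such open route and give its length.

Minimum one-way distance = 29 m.

There are 5! = 120 possible orderings.
HQ - T6 - G6 - Q1 - C6 - U7: 13+16+5+12+9 = 55
HQ - T6 - G6 - Q1 - U7 - C6: 13+16+5+21+9 = 64
HQ - T6 - G6 - C6 - Q1 - U7: 13+16+13+12+21 = 75
HQ - T6 - G6 - C6 - U7 - Q1: 13+16+13+9+21 = 72
HQ - T6 - G6 - U7 - Q1 - C6: 13+16+22+21+12 = 84
HQ - T6 - G6 - U7 - C6 - Q1: 13+16+22+9+12 = 72
HQ - T6 - Q1 - G6 - C6 - U7: 13+15+5+13+9 = 55
HQ - T6 - Q1 - G6 - U7 - C6: 13+15+5+22+9 = 64
HQ - T6 - Q1 - C6 - G6 - U7: 13+15+12+13+22 = 75
HQ - T6 - Q1 - C6 - U7 - G6: 13+15+12+9+22 = 71
HQ - T6 - Q1 - U7 - G6 - C6: 13+15+21+22+13 = 84
HQ - T6 - Q1 - U7 - C6 - G6: 13+15+21+9+13 = 71
HQ - T6 - C6 - G6 - Q1 - U7: 13+3+13+5+21 = 55
HQ - T6 - C6 - G6 - U7 - Q1: 13+3+13+22+21 = 72
… (106 more)
HQ - G6 - Q1 - C6 - T6 - U7: 3+5+12+3+6 = 29  ← best
The minimum is 29.
One shortest path: HQ → G6 → Q1 → C6 → T6 → U7.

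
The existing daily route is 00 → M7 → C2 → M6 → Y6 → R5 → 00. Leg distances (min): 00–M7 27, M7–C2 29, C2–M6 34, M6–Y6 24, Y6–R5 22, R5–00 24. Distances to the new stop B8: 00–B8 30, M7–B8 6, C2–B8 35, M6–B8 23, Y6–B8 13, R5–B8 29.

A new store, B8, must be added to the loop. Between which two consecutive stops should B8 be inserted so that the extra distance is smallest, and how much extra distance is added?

Adding 9 min by placing B8 on the 00–M7 leg.

Insertion cost between consecutive stops i–j is d(i,B8) + d(B8,j) − d(i,j):
  between 00 and M7: 30 + 6 − 27 = 9
  between M7 and C2: 6 + 35 − 29 = 12
  between C2 and M6: 35 + 23 − 34 = 24
  between M6 and Y6: 23 + 13 − 24 = 12
  between Y6 and R5: 13 + 29 − 22 = 20
  between R5 and 00: 29 + 30 − 24 = 35
Cheapest insertion is between 00 and M7, adding 9.
New total = 160 + 9 = 169.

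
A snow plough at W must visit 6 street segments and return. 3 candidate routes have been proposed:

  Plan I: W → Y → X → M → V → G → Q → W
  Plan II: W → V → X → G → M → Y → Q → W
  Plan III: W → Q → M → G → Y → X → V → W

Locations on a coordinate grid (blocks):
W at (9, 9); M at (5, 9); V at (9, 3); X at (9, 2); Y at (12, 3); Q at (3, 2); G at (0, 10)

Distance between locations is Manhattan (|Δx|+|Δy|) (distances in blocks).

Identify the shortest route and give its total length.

Plan I: 9 + 4 + 11 + 10 + 16 + 11 + 13 = 74
Plan II: 6 + 1 + 17 + 6 + 13 + 10 + 13 = 66
Plan III: 13 + 9 + 6 + 19 + 4 + 1 + 6 = 58

Shortest is Plan III, total 58 blocks.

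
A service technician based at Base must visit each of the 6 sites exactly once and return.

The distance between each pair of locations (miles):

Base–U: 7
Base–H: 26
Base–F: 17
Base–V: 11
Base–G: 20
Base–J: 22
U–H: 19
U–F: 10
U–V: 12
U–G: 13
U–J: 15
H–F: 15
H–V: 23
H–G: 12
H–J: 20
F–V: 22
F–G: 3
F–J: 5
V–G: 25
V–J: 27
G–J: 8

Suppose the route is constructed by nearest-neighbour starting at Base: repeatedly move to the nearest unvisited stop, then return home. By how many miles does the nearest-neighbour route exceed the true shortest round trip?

From Base: U=7, V=11, F=17, G=20, J=22, H=26 → choose U (7).
From U: F=10, V=12, G=13, J=15, H=19 → choose F (10).
From F: G=3, J=5, H=15, V=22 → choose G (3).
From G: J=8, H=12, V=25 → choose J (8).
From J: H=20, V=27 → choose H (20).
From H: V=23 → choose V (23).
NN route Base → U → F → G → J → H → V → Base costs 82.
Optimal: Base → U → F → J → G → H → V → Base costs 76 (by enumerating all 360 distinct tours).
Excess = 82 − 76 = 6.

Excess over optimum: 6 miles.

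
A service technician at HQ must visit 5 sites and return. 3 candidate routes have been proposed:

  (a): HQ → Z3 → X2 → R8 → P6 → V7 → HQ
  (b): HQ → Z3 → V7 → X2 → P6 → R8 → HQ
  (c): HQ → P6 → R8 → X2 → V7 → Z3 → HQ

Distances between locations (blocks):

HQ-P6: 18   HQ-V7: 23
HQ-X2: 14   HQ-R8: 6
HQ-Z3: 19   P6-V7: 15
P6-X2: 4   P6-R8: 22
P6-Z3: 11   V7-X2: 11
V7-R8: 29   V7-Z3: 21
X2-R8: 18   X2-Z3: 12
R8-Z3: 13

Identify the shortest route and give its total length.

Shortest is (b), total 83 blocks.

(a): 19 + 12 + 18 + 22 + 15 + 23 = 109
(b): 19 + 21 + 11 + 4 + 22 + 6 = 83
(c): 18 + 22 + 18 + 11 + 21 + 19 = 109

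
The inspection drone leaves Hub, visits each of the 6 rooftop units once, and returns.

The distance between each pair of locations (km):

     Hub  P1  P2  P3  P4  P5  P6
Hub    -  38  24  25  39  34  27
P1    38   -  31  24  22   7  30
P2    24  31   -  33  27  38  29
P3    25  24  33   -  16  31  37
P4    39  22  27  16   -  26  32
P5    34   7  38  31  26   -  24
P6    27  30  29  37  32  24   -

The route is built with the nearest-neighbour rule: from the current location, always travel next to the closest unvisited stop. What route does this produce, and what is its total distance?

Total distance 149 km via the nearest-neighbour route Hub → P2 → P4 → P3 → P1 → P5 → P6 → Hub.

At Hub the remaining stops are P2 24, P3 25, P6 27, P5 34, P1 38, P4 39; go to P2.
At P2 the remaining stops are P4 27, P6 29, P1 31, P3 33, P5 38; go to P4.
At P4 the remaining stops are P3 16, P1 22, P5 26, P6 32; go to P3.
At P3 the remaining stops are P1 24, P5 31, P6 37; go to P1.
At P1 the remaining stops are P5 7, P6 30; go to P5.
At P5 the remaining stops are P6 24; go to P6.
Return P6→Hub: 27.
Total = 24 + 27 + 16 + 24 + 7 + 24 + 27 = 149.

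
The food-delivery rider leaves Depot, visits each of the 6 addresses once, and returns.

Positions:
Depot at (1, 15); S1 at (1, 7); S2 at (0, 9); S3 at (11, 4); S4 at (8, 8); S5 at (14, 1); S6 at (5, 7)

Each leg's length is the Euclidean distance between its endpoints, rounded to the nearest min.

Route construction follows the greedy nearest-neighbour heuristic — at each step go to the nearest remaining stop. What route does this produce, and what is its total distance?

Total distance 43 min via the nearest-neighbour route Depot → S2 → S1 → S6 → S4 → S3 → S5 → Depot.

From Depot: distances to unvisited — S2=6, S1=8, S6=9, S4=10, S3=15, S5=19. Nearest is S2 (6).
From S2: distances to unvisited — S1=2, S6=5, S4=8, S3=12, S5=16. Nearest is S1 (2).
From S1: distances to unvisited — S6=4, S4=7, S3=10, S5=14. Nearest is S6 (4).
From S6: distances to unvisited — S4=3, S3=7, S5=11. Nearest is S4 (3).
From S4: distances to unvisited — S3=5, S5=9. Nearest is S3 (5).
From S3: distances to unvisited — S5=4. Nearest is S5 (4).
Return S5→Depot: 19.
Total = 6 + 2 + 4 + 3 + 5 + 4 + 19 = 43.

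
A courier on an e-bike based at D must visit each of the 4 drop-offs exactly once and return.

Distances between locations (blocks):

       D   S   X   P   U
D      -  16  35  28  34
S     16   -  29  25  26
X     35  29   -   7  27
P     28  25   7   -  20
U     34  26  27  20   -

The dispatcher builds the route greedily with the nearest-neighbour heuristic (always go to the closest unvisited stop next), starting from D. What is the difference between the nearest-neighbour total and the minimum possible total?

From D: S=16, P=28, U=34, X=35 → choose S (16).
From S: P=25, U=26, X=29 → choose P (25).
From P: X=7, U=20 → choose X (7).
From X: U=27 → choose U (27).
NN route D → S → P → X → U → D costs 109.
Optimal: D → S → U → X → P → D costs 104 (by enumerating all 12 distinct tours).
Excess = 109 − 104 = 5.

The nearest-neighbour route is 5 blocks longer than optimal.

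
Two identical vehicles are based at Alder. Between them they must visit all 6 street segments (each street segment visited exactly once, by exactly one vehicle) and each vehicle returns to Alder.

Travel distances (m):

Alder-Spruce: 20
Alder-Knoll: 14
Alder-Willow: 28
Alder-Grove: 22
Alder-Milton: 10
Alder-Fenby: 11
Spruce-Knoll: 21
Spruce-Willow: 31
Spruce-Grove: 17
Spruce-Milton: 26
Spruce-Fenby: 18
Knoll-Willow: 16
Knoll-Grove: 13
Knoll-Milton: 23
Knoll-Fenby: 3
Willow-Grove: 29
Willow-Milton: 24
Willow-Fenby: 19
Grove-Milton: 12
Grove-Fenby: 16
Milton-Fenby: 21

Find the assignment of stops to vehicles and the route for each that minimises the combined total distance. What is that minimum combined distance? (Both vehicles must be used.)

116 m — the smallest possible combined total.

There are 2^5 − 1 = 31 ways to divide the 6 stops into two non-empty groups. For each, the best each vehicle can do is its own shortest tour through its group:
  {Spruce} + {Knoll, Willow, Grove, Milton, Fenby}: 40 + 81 = 121
  {Knoll} + {Spruce, Willow, Grove, Milton, Fenby}: 28 + 100 = 128
  {Spruce, Knoll} + {Willow, Grove, Milton, Fenby}: 55 + 81 = 136
  {Willow} + {Spruce, Knoll, Grove, Milton, Fenby}: 56 + 74 = 130
  {Spruce, Willow} + {Knoll, Grove, Milton, Fenby}: 79 + 49 = 128
  {Knoll, Willow} + {Spruce, Grove, Milton, Fenby}: 58 + 68 = 126
  … (31 splits in total)
  {Milton} + {Spruce, Knoll, Willow, Grove, Fenby}: 20 + 96 = 116  ← best
Best: vehicle 1 Alder → Milton → Alder = 20; vehicle 2 Alder → Spruce → Grove → Knoll → Willow → Fenby → Alder = 96; combined 116.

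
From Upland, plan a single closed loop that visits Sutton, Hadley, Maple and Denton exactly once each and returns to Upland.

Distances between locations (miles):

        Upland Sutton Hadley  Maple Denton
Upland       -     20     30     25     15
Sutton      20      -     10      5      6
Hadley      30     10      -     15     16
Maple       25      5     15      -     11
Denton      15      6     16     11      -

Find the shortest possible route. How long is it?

Upland→Sutton→Hadley→Maple→Denton→Upland: 20+10+15+11+15 = 71
Upland→Sutton→Hadley→Denton→Maple→Upland: 20+10+16+11+25 = 82
Upland→Sutton→Maple→Hadley→Denton→Upland: 20+5+15+16+15 = 71
Upland→Sutton→Maple→Denton→Hadley→Upland: 20+5+11+16+30 = 82
Upland→Sutton→Denton→Hadley→Maple→Upland: 20+6+16+15+25 = 82
Upland→Sutton→Denton→Maple→Hadley→Upland: 20+6+11+15+30 = 82
Upland→Hadley→Sutton→Maple→Denton→Upland: 30+10+5+11+15 = 71
Upland→Hadley→Sutton→Denton→Maple→Upland: 30+10+6+11+25 = 82
Upland→Hadley→Maple→Sutton→Denton→Upland: 30+15+5+6+15 = 71
Upland→Hadley→Denton→Sutton→Maple→Upland: 30+16+6+5+25 = 82
Upland→Maple→Sutton→Hadley→Denton→Upland: 25+5+10+16+15 = 71
Upland→Maple→Hadley→Sutton→Denton→Upland: 25+15+10+6+15 = 71
The minimum is 71.
One optimal route: Upland → Sutton → Hadley → Maple → Denton → Upland (or its reverse).

Shortest round trip = 71 miles.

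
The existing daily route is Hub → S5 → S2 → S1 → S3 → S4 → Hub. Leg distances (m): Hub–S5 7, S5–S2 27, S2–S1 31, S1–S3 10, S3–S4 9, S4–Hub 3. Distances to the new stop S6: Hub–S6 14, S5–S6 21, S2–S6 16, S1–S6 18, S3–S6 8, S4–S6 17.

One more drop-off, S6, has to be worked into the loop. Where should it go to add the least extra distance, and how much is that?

Insertion cost between consecutive stops i–j is d(i,S6) + d(S6,j) − d(i,j):
  between Hub and S5: 14 + 21 − 7 = 28
  between S5 and S2: 21 + 16 − 27 = 10
  between S2 and S1: 16 + 18 − 31 = 3
  between S1 and S3: 18 + 8 − 10 = 16
  between S3 and S4: 8 + 17 − 9 = 16
  between S4 and Hub: 17 + 14 − 3 = 28
Cheapest insertion is between S2 and S1, adding 3.
New total = 87 + 3 = 90.

+3 m — insert S6 between S2 and S1.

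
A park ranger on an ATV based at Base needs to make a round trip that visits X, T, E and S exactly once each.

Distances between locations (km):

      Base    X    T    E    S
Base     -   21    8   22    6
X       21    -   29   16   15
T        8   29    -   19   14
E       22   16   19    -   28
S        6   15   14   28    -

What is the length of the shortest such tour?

Base→X→T→E→S→Base: 21+29+19+28+6 = 103
Base→X→T→S→E→Base: 21+29+14+28+22 = 114
Base→X→E→T→S→Base: 21+16+19+14+6 = 76
Base→X→E→S→T→Base: 21+16+28+14+8 = 87
Base→X→S→T→E→Base: 21+15+14+19+22 = 91
Base→X→S→E→T→Base: 21+15+28+19+8 = 91
Base→T→X→E→S→Base: 8+29+16+28+6 = 87
Base→T→X→S→E→Base: 8+29+15+28+22 = 102
Base→T→E→X→S→Base: 8+19+16+15+6 = 64
Base→T→S→X→E→Base: 8+14+15+16+22 = 75
Base→E→X→T→S→Base: 22+16+29+14+6 = 87
Base→E→T→X→S→Base: 22+19+29+15+6 = 91
The minimum is 64.
One optimal route: Base → T → E → X → S → Base (or its reverse).

Shortest round trip = 64 km.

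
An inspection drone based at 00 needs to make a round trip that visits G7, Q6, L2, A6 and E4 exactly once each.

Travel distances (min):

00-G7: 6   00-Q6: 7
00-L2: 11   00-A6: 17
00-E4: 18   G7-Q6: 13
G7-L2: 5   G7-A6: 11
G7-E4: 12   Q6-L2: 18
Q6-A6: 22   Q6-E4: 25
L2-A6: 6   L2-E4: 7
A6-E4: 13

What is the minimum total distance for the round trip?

Minimum total distance: 60 min.

00 - G7 - Q6 - L2 - A6 - E4 - 00: 6+13+18+6+13+18 = 74
00 - G7 - Q6 - L2 - E4 - A6 - 00: 6+13+18+7+13+17 = 74
00 - G7 - Q6 - A6 - L2 - E4 - 00: 6+13+22+6+7+18 = 72
00 - G7 - Q6 - A6 - E4 - L2 - 00: 6+13+22+13+7+11 = 72
00 - G7 - Q6 - E4 - L2 - A6 - 00: 6+13+25+7+6+17 = 74
00 - G7 - Q6 - E4 - A6 - L2 - 00: 6+13+25+13+6+11 = 74
00 - G7 - L2 - Q6 - A6 - E4 - 00: 6+5+18+22+13+18 = 82
00 - G7 - L2 - Q6 - E4 - A6 - 00: 6+5+18+25+13+17 = 84
00 - G7 - L2 - A6 - Q6 - E4 - 00: 6+5+6+22+25+18 = 82
00 - G7 - L2 - A6 - E4 - Q6 - 00: 6+5+6+13+25+7 = 62
00 - G7 - L2 - E4 - Q6 - A6 - 00: 6+5+7+25+22+17 = 82
00 - G7 - L2 - E4 - A6 - Q6 - 00: 6+5+7+13+22+7 = 60
00 - G7 - A6 - Q6 - L2 - E4 - 00: 6+11+22+18+7+18 = 82
00 - G7 - A6 - Q6 - E4 - L2 - 00: 6+11+22+25+7+11 = 82
… (46 more)
The minimum is 60.
One optimal route: 00 → G7 → L2 → E4 → A6 → Q6 → 00 (or its reverse).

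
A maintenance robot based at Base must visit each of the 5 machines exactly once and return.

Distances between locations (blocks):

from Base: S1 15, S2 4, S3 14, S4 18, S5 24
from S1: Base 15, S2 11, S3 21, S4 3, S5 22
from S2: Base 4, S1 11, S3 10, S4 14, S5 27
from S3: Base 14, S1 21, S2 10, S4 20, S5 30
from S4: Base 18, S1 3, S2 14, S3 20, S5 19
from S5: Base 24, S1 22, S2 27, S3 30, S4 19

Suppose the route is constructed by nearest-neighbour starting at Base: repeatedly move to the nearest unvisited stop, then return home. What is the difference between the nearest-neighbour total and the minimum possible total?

Base: S2=4, S3=14, S1=15, S4=18, S5=24 ⇒ S2
S2: S3=10, S1=11, S4=14, S5=27 ⇒ S3
S3: S4=20, S1=21, S5=30 ⇒ S4
S4: S1=3, S5=19 ⇒ S1
S1: S5=22 ⇒ S5
NN route Base → S2 → S3 → S4 → S1 → S5 → Base costs 83.
Optimal: Base → S1 → S4 → S5 → S3 → S2 → Base costs 81 (by enumerating all 60 distinct tours).
Excess = 83 − 81 = 2.

2 blocks longer than the optimal tour.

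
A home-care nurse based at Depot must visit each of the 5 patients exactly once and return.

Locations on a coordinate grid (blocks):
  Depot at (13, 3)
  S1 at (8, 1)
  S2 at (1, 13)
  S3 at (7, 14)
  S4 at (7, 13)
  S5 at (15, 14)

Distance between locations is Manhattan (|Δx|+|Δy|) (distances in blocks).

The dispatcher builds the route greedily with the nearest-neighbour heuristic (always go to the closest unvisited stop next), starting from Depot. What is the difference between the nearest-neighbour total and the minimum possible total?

Excess over optimum: 2 blocks.

From Depot: S1=7, S5=13, S4=16, S3=17, S2=22 → choose S1 (7).
From S1: S4=13, S3=14, S2=19, S5=20 → choose S4 (13).
From S4: S3=1, S2=6, S5=9 → choose S3 (1).
From S3: S2=7, S5=8 → choose S2 (7).
From S2: S5=15 → choose S5 (15).
NN route Depot → S1 → S4 → S3 → S2 → S5 → Depot costs 56.
Optimal: Depot → S1 → S2 → S4 → S3 → S5 → Depot costs 54 (by enumerating all 60 distinct tours).
Excess = 56 − 54 = 2.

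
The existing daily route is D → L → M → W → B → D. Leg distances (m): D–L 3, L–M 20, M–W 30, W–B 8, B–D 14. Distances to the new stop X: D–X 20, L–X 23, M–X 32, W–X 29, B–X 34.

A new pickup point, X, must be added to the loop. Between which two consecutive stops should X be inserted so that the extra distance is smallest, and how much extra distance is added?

+31 m — insert X between M and W.

Insertion cost between consecutive stops i–j is d(i,X) + d(X,j) − d(i,j):
  between D and L: 20 + 23 − 3 = 40
  between L and M: 23 + 32 − 20 = 35
  between M and W: 32 + 29 − 30 = 31
  between W and B: 29 + 34 − 8 = 55
  between B and D: 34 + 20 − 14 = 40
Cheapest insertion is between M and W, adding 31.
New total = 75 + 31 = 106.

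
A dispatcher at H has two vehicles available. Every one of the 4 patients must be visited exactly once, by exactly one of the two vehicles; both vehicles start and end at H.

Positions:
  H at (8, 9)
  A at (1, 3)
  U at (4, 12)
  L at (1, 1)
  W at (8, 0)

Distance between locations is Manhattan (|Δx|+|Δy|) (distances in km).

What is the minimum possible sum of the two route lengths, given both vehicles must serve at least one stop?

46 km — the smallest possible combined total.

Check every non-empty split of the stops between the two vehicles; for each half take its own optimal tour:
  {A} + {U, L, W}: 26 + 38 = 64
  {U} + {A, L, W}: 14 + 32 = 46
  {A, U} + {L, W}: 32 + 32 = 64
  {L} + {A, U, W}: 30 + 38 = 68
  {A, L} + {U, W}: 30 + 32 = 62
  {U, L} + {A, W}: 36 + 32 = 68
  … (7 splits in total)
Best: vehicle 1 H → U → H = 14; vehicle 2 H → A → L → W → H = 32; combined 46.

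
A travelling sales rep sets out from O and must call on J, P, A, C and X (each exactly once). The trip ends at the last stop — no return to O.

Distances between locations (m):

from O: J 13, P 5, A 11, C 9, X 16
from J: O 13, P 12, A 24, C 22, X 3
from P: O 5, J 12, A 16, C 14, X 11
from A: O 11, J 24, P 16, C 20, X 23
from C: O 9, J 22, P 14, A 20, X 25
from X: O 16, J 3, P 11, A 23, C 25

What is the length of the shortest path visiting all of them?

There are 5! = 120 possible orderings.
O→J→P→A→C→X: 13+12+16+20+25 = 86
O→J→P→A→X→C: 13+12+16+23+25 = 89
O→J→P→C→A→X: 13+12+14+20+23 = 82
O→J→P→C→X→A: 13+12+14+25+23 = 87
O→J→P→X→A→C: 13+12+11+23+20 = 79
O→J→P→X→C→A: 13+12+11+25+20 = 81
O→J→A→P→C→X: 13+24+16+14+25 = 92
O→J→A→P→X→C: 13+24+16+11+25 = 89
O→J→A→C→P→X: 13+24+20+14+11 = 82
O→J→A→C→X→P: 13+24+20+25+11 = 93
O→J→A→X→P→C: 13+24+23+11+14 = 85
O→J→A→X→C→P: 13+24+23+25+14 = 99
O→J→C→P→A→X: 13+22+14+16+23 = 88
O→J→C→P→X→A: 13+22+14+11+23 = 83
… (106 more)
O→A→C→P→X→J: 11+20+14+11+3 = 59  ← best
The minimum is 59.
One shortest path: O → A → C → P → X → J.

Minimum one-way distance = 59 m.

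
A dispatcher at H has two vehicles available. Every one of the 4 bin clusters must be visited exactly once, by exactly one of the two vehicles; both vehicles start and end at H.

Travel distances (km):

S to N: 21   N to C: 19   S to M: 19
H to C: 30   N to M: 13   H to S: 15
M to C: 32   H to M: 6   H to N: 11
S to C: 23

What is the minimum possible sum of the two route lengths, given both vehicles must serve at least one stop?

Check every non-empty split of the stops between the two vehicles; for each half take its own optimal tour:
  {S} + {N, M, C}: 30 + 68 = 98
  {N} + {S, M, C}: 22 + 76 = 98
  {S, N} + {M, C}: 47 + 68 = 115
  {M} + {S, N, C}: 12 + 68 = 80
  {S, M} + {N, C}: 40 + 60 = 100
  {N, M} + {S, C}: 30 + 68 = 98
  … (7 splits in total)
Best: vehicle 1 H → M → H = 12; vehicle 2 H → S → C → N → H = 68; combined 80.

Minimum combined distance: 80 km.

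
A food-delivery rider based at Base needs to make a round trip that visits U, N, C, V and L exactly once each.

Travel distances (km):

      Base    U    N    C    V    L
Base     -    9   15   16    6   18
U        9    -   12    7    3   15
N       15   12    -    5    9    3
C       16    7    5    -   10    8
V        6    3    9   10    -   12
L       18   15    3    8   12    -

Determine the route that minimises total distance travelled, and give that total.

Shortest round trip = 42 km.

There are 60 distinct closed tours to check (reversals are equivalent).
Base→U→N→C→V→L→Base: 9+12+5+10+12+18 = 66
Base→U→N→C→L→V→Base: 9+12+5+8+12+6 = 52
Base→U→N→V→C→L→Base: 9+12+9+10+8+18 = 66
Base→U→N→V→L→C→Base: 9+12+9+12+8+16 = 66
Base→U→N→L→C→V→Base: 9+12+3+8+10+6 = 48
Base→U→N→L→V→C→Base: 9+12+3+12+10+16 = 62
Base→U→C→N→V→L→Base: 9+7+5+9+12+18 = 60
Base→U→C→N→L→V→Base: 9+7+5+3+12+6 = 42
Base→U→C→V→N→L→Base: 9+7+10+9+3+18 = 56
Base→U→C→V→L→N→Base: 9+7+10+12+3+15 = 56
Base→U→C→L→N→V→Base: 9+7+8+3+9+6 = 42
Base→U→C→L→V→N→Base: 9+7+8+12+9+15 = 60
Base→U→V→N→C→L→Base: 9+3+9+5+8+18 = 52
Base→U→V→N→L→C→Base: 9+3+9+3+8+16 = 48
… (46 more)
The minimum is 42.
One optimal route: Base → U → C → N → L → V → Base (or its reverse).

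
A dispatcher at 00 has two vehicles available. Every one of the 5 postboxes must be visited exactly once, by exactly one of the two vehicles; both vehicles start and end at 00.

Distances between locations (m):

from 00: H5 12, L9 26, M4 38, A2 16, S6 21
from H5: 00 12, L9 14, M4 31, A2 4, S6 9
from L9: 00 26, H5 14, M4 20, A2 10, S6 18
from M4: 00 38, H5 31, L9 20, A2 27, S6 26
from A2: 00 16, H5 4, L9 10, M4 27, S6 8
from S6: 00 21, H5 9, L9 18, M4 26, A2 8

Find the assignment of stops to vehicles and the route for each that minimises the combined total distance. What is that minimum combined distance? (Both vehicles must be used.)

There are 2^4 − 1 = 15 ways to divide the 5 stops into two non-empty groups. For each, the best each vehicle can do is its own shortest tour through its group:
  {H5} + {L9, M4, A2, S6}: 24 + 93 = 117
  {L9} + {H5, M4, A2, S6}: 52 + 88 = 140
  {H5, L9} + {M4, A2, S6}: 52 + 88 = 140
  {M4} + {H5, L9, A2, S6}: 76 + 65 = 141
  {H5, M4} + {L9, A2, S6}: 81 + 65 = 146
  {L9, M4} + {H5, A2, S6}: 84 + 45 = 129
  … (15 splits in total)
Best: vehicle 1 00 → H5 → 00 = 24; vehicle 2 00 → A2 → L9 → M4 → S6 → 00 = 93; combined 117.

117 m — the smallest possible combined total.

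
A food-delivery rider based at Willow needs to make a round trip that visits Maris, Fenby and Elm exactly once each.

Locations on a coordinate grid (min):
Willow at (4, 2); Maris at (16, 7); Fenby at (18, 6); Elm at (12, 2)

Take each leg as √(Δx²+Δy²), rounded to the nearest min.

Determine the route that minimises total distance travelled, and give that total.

Willow - Maris - Fenby - Elm - Willow: 13+2+7+8 = 30
Willow - Maris - Elm - Fenby - Willow: 13+6+7+15 = 41
Willow - Fenby - Maris - Elm - Willow: 15+2+6+8 = 31
The minimum is 30.
One optimal route: Willow → Maris → Fenby → Elm → Willow (or its reverse).

Minimum total distance: 30 min.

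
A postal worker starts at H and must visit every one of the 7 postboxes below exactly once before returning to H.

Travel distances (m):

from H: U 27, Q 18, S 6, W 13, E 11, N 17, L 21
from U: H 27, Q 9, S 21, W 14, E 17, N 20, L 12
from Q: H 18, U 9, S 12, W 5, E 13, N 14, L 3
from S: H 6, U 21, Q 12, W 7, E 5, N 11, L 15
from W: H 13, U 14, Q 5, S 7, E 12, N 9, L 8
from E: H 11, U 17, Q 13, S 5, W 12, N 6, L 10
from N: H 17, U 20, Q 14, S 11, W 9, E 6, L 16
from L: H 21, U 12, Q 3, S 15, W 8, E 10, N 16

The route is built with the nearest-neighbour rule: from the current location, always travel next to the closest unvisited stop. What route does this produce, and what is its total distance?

At H the remaining stops are S 6, E 11, W 13, N 17, Q 18, L 21, U 27; go to S.
At S the remaining stops are E 5, W 7, N 11, Q 12, L 15, U 21; go to E.
At E the remaining stops are N 6, L 10, W 12, Q 13, U 17; go to N.
At N the remaining stops are W 9, Q 14, L 16, U 20; go to W.
At W the remaining stops are Q 5, L 8, U 14; go to Q.
At Q the remaining stops are L 3, U 9; go to L.
At L the remaining stops are U 12; go to U.
Return U→H: 27.
Total = 6 + 5 + 6 + 9 + 5 + 3 + 12 + 27 = 73.

Nearest-neighbour total = 73 m; route H → S → E → N → W → Q → L → U → H.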